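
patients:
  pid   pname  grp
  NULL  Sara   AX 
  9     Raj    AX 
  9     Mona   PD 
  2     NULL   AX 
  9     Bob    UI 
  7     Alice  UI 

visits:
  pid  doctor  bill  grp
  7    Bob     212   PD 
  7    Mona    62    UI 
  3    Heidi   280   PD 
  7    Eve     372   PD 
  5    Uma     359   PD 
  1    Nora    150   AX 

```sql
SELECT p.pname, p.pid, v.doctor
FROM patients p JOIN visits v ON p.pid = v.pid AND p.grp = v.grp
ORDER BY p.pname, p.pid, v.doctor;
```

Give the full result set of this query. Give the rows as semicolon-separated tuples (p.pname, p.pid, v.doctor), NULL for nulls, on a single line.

(Alice, 7, Mona)

INNER JOIN keeps only pairs where the ON condition holds.
Matching on p.pid = v.pid AND p.grp = v.grp. A NULL in a compared column never satisfies the condition.
Matched pairs: 1.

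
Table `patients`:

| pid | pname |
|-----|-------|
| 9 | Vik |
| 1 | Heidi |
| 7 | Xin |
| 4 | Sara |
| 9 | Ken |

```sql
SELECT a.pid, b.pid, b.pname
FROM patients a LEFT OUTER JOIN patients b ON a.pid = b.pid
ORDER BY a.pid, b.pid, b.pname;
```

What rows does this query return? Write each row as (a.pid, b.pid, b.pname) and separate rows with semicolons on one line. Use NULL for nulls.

(1, 1, Heidi); (4, 4, Sara); (7, 7, Xin); (9, 9, Ken); (9, 9, Ken); (9, 9, Vik); (9, 9, Vik)

LEFT JOIN keeps every row from `patients a`; unmatched rows get NULL for `patients b`'s columns.
Matching on a.pid = b.pid.
- pid=9: 2 matching b row(s), so 2 row(s) emitted.
- pid=1: 1 matching b row(s), so 1 row(s) emitted.
- pid=7: 1 matching b row(s), so 1 row(s) emitted.
- pid=4: 1 matching b row(s), so 1 row(s) emitted.
- pid=9: 2 matching b row(s), so 2 row(s) emitted.
After projecting and ordering:
a.pid | b.pid | b.pname
1 | 1 | Heidi
4 | 4 | Sara
7 | 7 | Xin
9 | 9 | Ken
9 | 9 | Ken
9 | 9 | Vik
9 | 9 | Vik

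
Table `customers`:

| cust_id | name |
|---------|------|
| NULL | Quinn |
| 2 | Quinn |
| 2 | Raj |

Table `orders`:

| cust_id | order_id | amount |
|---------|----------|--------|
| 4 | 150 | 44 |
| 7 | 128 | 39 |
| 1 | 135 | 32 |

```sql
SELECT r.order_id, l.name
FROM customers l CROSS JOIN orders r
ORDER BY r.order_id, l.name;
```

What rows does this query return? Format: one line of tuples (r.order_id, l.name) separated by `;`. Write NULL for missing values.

(128, Quinn); (128, Quinn); (128, Raj); (135, Quinn); (135, Quinn); (135, Raj); (150, Quinn); (150, Quinn); (150, Raj)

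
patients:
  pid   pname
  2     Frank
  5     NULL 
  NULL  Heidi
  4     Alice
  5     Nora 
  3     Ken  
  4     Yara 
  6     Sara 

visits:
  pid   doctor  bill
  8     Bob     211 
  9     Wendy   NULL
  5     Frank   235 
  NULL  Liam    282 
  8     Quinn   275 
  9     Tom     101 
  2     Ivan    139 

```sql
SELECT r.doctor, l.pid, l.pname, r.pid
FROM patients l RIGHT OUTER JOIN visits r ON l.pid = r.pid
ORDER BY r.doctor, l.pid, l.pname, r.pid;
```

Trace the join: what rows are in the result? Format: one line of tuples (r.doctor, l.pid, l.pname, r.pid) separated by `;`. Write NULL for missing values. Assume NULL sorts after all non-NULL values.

RIGHT JOIN keeps every row from `visits`; unmatched rows get NULL for `patients`'s columns.
Matching on l.pid = r.pid. A NULL in a compared column never satisfies the condition.
- l[0] pid=2 → 1 match(es) in r → 1 row(s).
- l[1] pid=5 → 1 match(es) in r → 1 row(s).
- l[2] pid=NULL → no match.
- l[3] pid=4 → no match.
- l[4] pid=5 → 1 match(es) in r → 1 row(s).
- l[5] pid=3 → no match.
- l[6] pid=4 → no match.
- l[7] pid=6 → no match.
- 5 r row(s) had no l match → kept, l columns NULL.
After projecting and ordering:
r.doctor | l.pid | l.pname | r.pid
Bob | NULL | NULL | 8
Frank | 5 | Nora | 5
Frank | 5 | NULL | 5
Ivan | 2 | Frank | 2
Liam | NULL | NULL | NULL
Quinn | NULL | NULL | 8
Tom | NULL | NULL | 9
Wendy | NULL | NULL | 9

(Bob, NULL, NULL, 8); (Frank, 5, Nora, 5); (Frank, 5, NULL, 5); (Ivan, 2, Frank, 2); (Liam, NULL, NULL, NULL); (Quinn, NULL, NULL, 8); (Tom, NULL, NULL, 9); (Wendy, NULL, NULL, 9)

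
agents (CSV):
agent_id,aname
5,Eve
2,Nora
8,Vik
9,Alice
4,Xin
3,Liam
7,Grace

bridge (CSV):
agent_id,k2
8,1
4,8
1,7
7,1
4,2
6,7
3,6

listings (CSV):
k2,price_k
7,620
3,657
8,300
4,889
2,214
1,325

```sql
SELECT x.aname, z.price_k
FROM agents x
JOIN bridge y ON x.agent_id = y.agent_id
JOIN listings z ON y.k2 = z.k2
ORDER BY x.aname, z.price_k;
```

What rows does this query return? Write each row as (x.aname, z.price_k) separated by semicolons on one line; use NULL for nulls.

Evaluate left to right. First `agents x INNER JOIN bridge y` on agent_id: 5 row(s).
Then INNER JOIN `listings z` on k2: keep only rows whose y.k2 appears in z.

(Grace, 325); (Vik, 325); (Xin, 214); (Xin, 300)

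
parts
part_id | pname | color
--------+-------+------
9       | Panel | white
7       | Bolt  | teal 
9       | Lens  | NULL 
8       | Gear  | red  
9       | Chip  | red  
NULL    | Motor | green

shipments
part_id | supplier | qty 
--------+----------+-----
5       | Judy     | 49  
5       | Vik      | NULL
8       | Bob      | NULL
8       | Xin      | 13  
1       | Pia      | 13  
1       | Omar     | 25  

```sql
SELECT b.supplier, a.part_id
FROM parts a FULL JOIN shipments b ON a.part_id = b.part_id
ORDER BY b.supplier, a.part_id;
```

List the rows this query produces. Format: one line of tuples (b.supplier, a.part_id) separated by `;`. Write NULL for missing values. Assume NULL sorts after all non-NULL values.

(Bob, 8); (Judy, NULL); (Omar, NULL); (Pia, NULL); (Vik, NULL); (Xin, 8); (NULL, 7); (NULL, 9); (NULL, 9); (NULL, 9); (NULL, NULL)

FULL OUTER JOIN keeps every row from both sides; unmatched rows get NULL for the other side's columns.
Matching on a.part_id = b.part_id. A NULL in a compared column never satisfies the condition.
- a[0] part_id=9 → no match; kept with NULLs on the b side.
- a[1] part_id=7 → no match; kept with NULLs on the b side.
- a[2] part_id=9 → no match; kept with NULLs on the b side.
- a[3] part_id=8 → 2 match(es) in b → 2 row(s).
- a[4] part_id=9 → no match; kept with NULLs on the b side.
- a[5] part_id=NULL → no match; kept with NULLs on the b side.
- 4 row(s) from b found no a partner → padded with NULL.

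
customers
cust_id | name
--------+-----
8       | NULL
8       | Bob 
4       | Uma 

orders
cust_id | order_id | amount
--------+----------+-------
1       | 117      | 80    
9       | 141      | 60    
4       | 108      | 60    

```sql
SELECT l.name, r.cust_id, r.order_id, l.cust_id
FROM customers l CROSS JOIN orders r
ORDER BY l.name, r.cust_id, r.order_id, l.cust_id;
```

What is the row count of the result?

9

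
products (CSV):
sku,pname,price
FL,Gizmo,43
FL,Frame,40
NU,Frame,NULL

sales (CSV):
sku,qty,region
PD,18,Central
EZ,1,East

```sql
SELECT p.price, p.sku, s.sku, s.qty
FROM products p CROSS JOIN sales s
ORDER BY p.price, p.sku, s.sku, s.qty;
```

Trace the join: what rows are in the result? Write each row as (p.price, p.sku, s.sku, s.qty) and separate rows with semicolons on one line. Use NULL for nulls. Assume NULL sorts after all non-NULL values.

CROSS JOIN pairs every row of `products` with every row of `sales`: 3 × 2 = 6 rows.
After projecting and ordering:
p.price | p.sku | s.sku | s.qty
40 | FL | EZ | 1
40 | FL | PD | 18
43 | FL | EZ | 1
43 | FL | PD | 18
NULL | NU | EZ | 1
NULL | NU | PD | 18

(40, FL, EZ, 1); (40, FL, PD, 18); (43, FL, EZ, 1); (43, FL, PD, 18); (NULL, NU, EZ, 1); (NULL, NU, PD, 18)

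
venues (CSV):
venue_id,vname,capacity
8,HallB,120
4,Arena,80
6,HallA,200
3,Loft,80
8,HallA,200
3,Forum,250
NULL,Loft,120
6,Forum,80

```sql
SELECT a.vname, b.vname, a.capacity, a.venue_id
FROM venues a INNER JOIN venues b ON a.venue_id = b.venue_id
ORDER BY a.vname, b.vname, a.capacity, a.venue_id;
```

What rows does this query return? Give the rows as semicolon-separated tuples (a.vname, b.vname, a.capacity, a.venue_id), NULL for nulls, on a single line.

(Arena, Arena, 80, 4); (Forum, Forum, 80, 6); (Forum, Forum, 250, 3); (Forum, HallA, 80, 6); (Forum, Loft, 250, 3); (HallA, Forum, 200, 6); (HallA, HallA, 200, 6); (HallA, HallA, 200, 8); (HallA, HallB, 200, 8); (HallB, HallA, 120, 8); (HallB, HallB, 120, 8); (Loft, Forum, 80, 3); (Loft, Loft, 80, 3)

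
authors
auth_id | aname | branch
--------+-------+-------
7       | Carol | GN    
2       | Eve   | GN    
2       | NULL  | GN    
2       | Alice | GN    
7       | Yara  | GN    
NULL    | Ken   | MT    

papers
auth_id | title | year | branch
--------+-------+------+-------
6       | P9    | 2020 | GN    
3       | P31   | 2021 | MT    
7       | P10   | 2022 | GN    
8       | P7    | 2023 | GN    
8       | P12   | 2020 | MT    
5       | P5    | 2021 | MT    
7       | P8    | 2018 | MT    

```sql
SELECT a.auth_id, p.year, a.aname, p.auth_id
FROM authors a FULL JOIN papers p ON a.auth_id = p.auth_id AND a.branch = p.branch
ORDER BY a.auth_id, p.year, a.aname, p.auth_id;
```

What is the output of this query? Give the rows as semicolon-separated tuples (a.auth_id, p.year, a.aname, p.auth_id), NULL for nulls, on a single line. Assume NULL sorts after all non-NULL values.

(2, NULL, Alice, NULL); (2, NULL, Eve, NULL); (2, NULL, NULL, NULL); (7, 2022, Carol, 7); (7, 2022, Yara, 7); (NULL, 2018, NULL, 7); (NULL, 2020, NULL, 6); (NULL, 2020, NULL, 8); (NULL, 2021, NULL, 3); (NULL, 2021, NULL, 5); (NULL, 2023, NULL, 8); (NULL, NULL, Ken, NULL)

FULL OUTER JOIN keeps every row from both sides; unmatched rows get NULL for the other side's columns.
Matching on a.auth_id = p.auth_id AND a.branch = p.branch. A NULL in a compared column never satisfies the condition.
- a row (auth_id=7, branch=GN): matches 1 p row(s) → 1 output row(s).
- a row (auth_id=2, branch=GN): no match → kept, p columns NULL.
- a row (auth_id=2, branch=GN): no match → kept, p columns NULL.
- a row (auth_id=2, branch=GN): no match → kept, p columns NULL.
- a row (auth_id=7, branch=GN): matches 1 p row(s) → 1 output row(s).
- a row (auth_id=NULL, branch=MT): no match → kept, p columns NULL.
- 6 row(s) from p found no a partner → padded with NULL.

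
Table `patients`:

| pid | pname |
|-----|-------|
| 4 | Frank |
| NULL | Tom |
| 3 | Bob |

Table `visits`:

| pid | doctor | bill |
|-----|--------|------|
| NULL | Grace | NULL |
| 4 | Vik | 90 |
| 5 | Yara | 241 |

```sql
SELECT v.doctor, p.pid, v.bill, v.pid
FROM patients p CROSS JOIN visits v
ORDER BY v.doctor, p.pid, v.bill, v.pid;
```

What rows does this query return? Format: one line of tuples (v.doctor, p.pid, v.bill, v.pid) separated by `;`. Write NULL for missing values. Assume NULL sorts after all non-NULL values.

CROSS JOIN pairs every row of `patients` with every row of `visits`: 3 × 3 = 9 rows.
After projecting and ordering:
v.doctor | p.pid | v.bill | v.pid
Grace | 3 | NULL | NULL
Grace | 4 | NULL | NULL
Grace | NULL | NULL | NULL
Vik | 3 | 90 | 4
Vik | 4 | 90 | 4
Vik | NULL | 90 | 4
Yara | 3 | 241 | 5
Yara | 4 | 241 | 5
Yara | NULL | 241 | 5

(Grace, 3, NULL, NULL); (Grace, 4, NULL, NULL); (Grace, NULL, NULL, NULL); (Vik, 3, 90, 4); (Vik, 4, 90, 4); (Vik, NULL, 90, 4); (Yara, 3, 241, 5); (Yara, 4, 241, 5); (Yara, NULL, 241, 5)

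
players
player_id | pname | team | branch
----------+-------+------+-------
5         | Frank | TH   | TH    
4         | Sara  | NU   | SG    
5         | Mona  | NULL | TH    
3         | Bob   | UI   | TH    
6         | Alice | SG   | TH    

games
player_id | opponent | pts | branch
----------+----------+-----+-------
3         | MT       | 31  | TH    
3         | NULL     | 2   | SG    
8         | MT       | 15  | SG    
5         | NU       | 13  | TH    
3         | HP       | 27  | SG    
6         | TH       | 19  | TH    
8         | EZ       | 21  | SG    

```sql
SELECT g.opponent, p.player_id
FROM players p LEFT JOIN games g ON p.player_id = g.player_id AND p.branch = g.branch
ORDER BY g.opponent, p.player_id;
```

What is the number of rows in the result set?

5

LEFT JOIN keeps every row from `players`; unmatched rows get NULL for `games`'s columns.
Matching on p.player_id = g.player_id AND p.branch = g.branch.
- p row (player_id=5, branch=TH): matches 1 g row(s) → 1 output row(s).
- p row (player_id=4, branch=SG): no match → kept, g columns NULL.
- p row (player_id=5, branch=TH): matches 1 g row(s) → 1 output row(s).
- p row (player_id=3, branch=TH): matches 1 g row(s) → 1 output row(s).
- p row (player_id=6, branch=TH): matches 1 g row(s) → 1 output row(s).
Total: 4 matched + 1 padded = 5 rows.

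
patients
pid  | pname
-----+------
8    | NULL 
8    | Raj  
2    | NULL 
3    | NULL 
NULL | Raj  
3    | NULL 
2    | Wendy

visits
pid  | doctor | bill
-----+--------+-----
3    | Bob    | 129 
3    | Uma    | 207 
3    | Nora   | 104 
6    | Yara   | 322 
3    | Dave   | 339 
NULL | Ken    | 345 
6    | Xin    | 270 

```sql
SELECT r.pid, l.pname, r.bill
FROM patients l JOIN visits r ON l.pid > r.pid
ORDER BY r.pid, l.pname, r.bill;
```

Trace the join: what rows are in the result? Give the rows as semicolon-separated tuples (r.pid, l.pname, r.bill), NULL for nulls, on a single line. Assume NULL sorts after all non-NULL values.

(3, Raj, 104); (3, Raj, 129); (3, Raj, 207); (3, Raj, 339); (3, NULL, 104); (3, NULL, 129); (3, NULL, 207); (3, NULL, 339); (6, Raj, 270); (6, Raj, 322); (6, NULL, 270); (6, NULL, 322)

INNER JOIN keeps only pairs where the ON condition holds.
Matching on l.pid > r.pid. A NULL in a compared column never satisfies the condition.
- pid=8: 6 matching r row(s), so 6 row(s) emitted.
- pid=8: 6 matching r row(s), so 6 row(s) emitted.
- pid=2: no matching r row, dropped.
- pid=3: no matching r row, dropped.
- pid=NULL: no matching r row, dropped.
- pid=3: no matching r row, dropped.
- pid=2: no matching r row, dropped.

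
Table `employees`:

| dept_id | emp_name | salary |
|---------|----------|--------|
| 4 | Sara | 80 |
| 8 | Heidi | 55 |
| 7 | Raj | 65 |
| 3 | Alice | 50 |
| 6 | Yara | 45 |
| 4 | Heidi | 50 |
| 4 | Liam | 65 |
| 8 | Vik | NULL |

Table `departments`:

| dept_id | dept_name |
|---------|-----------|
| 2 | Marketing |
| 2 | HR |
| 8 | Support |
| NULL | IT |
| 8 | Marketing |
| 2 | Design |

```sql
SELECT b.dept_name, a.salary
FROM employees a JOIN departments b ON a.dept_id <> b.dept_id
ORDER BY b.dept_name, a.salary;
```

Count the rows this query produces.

INNER JOIN keeps only pairs where the ON condition holds.
Matching on a.dept_id <> b.dept_id. A NULL in a compared column never satisfies the condition.
- a row (dept_id=4): matches 5 b row(s) → 5 output row(s).
- a row (dept_id=8): matches 3 b row(s) → 3 output row(s).
- a row (dept_id=7): matches 5 b row(s) → 5 output row(s).
- a row (dept_id=3): matches 5 b row(s) → 5 output row(s).
- a row (dept_id=6): matches 5 b row(s) → 5 output row(s).
- a row (dept_id=4): matches 5 b row(s) → 5 output row(s).
- a row (dept_id=4): matches 5 b row(s) → 5 output row(s).
- a row (dept_id=8): matches 3 b row(s) → 3 output row(s).
Total: 36 rows.

36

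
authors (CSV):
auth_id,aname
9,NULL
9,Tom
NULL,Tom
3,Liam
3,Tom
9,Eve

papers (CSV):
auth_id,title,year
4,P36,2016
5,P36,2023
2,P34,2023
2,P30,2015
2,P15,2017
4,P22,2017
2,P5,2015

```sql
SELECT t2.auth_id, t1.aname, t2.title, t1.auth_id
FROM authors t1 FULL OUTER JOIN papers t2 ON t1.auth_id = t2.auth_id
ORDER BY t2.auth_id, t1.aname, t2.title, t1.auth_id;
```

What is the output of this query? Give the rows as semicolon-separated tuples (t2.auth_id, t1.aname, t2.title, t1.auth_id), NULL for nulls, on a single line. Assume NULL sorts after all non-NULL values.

FULL OUTER JOIN keeps every row from both sides; unmatched rows get NULL for the other side's columns.
Matching on t1.auth_id = t2.auth_id. A NULL in a compared column never satisfies the condition.
Matched pairs: 0; unmatched t1 rows kept: 6; unmatched t2 rows kept: 7.

(2, NULL, P15, NULL); (2, NULL, P30, NULL); (2, NULL, P34, NULL); (2, NULL, P5, NULL); (4, NULL, P22, NULL); (4, NULL, P36, NULL); (5, NULL, P36, NULL); (NULL, Eve, NULL, 9); (NULL, Liam, NULL, 3); (NULL, Tom, NULL, 3); (NULL, Tom, NULL, 9); (NULL, Tom, NULL, NULL); (NULL, NULL, NULL, 9)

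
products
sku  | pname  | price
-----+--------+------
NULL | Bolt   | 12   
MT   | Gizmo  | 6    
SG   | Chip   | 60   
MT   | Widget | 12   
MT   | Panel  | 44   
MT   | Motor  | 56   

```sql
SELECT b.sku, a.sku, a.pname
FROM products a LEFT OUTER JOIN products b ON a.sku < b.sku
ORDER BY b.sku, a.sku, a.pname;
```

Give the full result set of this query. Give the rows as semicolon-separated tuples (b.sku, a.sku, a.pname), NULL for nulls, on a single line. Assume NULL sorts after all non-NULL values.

LEFT JOIN keeps every row from `products a`; unmatched rows get NULL for `products b`'s columns.
Matching on a.sku < b.sku. A NULL in a compared column never satisfies the condition.
Matched pairs: 4; unmatched a rows kept: 2.

(SG, MT, Gizmo); (SG, MT, Motor); (SG, MT, Panel); (SG, MT, Widget); (NULL, SG, Chip); (NULL, NULL, Bolt)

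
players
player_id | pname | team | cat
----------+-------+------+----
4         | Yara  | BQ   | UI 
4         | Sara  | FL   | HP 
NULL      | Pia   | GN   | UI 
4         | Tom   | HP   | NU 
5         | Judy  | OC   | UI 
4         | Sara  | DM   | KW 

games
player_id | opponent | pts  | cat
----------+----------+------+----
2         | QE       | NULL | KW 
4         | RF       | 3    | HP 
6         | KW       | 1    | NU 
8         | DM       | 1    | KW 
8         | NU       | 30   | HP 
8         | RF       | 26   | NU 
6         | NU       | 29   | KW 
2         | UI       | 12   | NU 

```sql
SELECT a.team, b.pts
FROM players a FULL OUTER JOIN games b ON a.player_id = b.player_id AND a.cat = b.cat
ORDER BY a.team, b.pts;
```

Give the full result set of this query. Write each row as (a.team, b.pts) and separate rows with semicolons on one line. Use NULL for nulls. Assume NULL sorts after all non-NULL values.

(BQ, NULL); (DM, NULL); (FL, 3); (GN, NULL); (HP, NULL); (OC, NULL); (NULL, 1); (NULL, 1); (NULL, 12); (NULL, 26); (NULL, 29); (NULL, 30); (NULL, NULL)

FULL OUTER JOIN keeps every row from both sides; unmatched rows get NULL for the other side's columns.
Matching on a.player_id = b.player_id AND a.cat = b.cat. A NULL in a compared column never satisfies the condition.
- player_id=4, cat=UI: no b row matches, row kept with b columns NULL.
- player_id=4, cat=HP: 1 matching b row(s), so 1 row(s) emitted.
- player_id=NULL, cat=UI: no b row matches, row kept with b columns NULL.
- player_id=4, cat=NU: no b row matches, row kept with b columns NULL.
- player_id=5, cat=UI: no b row matches, row kept with b columns NULL.
- player_id=4, cat=KW: no b row matches, row kept with b columns NULL.
- plus 7 unmatched b row(s), each kept with NULL a columns.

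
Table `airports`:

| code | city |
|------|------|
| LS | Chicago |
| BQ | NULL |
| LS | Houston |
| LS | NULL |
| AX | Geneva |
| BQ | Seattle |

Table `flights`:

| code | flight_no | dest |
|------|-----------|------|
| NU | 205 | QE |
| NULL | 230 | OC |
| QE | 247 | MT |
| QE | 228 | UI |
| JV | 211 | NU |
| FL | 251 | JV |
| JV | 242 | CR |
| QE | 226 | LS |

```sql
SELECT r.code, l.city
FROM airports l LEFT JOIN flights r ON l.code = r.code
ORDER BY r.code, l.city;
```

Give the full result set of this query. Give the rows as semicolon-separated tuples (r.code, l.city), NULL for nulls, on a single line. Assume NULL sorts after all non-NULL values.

LEFT JOIN keeps every row from `airports`; unmatched rows get NULL for `flights`'s columns.
Matching on l.code = r.code. A NULL in a compared column never satisfies the condition.
- l (code=LS) has no partner → padded with NULL.
- l (code=BQ) has no partner → padded with NULL.
- l (code=LS) has no partner → padded with NULL.
- l (code=LS) has no partner → padded with NULL.
- l (code=AX) has no partner → padded with NULL.
- l (code=BQ) has no partner → padded with NULL.
After projecting and ordering:
r.code | l.city
NULL | Chicago
NULL | Geneva
NULL | Houston
NULL | Seattle
NULL | NULL
NULL | NULL

(NULL, Chicago); (NULL, Geneva); (NULL, Houston); (NULL, Seattle); (NULL, NULL); (NULL, NULL)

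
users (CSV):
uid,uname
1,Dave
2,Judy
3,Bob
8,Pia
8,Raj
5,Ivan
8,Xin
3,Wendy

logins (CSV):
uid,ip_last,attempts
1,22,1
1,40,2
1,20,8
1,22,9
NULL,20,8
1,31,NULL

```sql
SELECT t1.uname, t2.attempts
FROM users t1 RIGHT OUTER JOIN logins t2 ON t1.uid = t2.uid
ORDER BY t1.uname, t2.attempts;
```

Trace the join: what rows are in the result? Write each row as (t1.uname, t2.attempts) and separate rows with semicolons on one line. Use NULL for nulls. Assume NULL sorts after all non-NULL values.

(Dave, 1); (Dave, 2); (Dave, 8); (Dave, 9); (Dave, NULL); (NULL, 8)

RIGHT JOIN keeps every row from `logins`; unmatched rows get NULL for `users`'s columns.
Matching on t1.uid = t2.uid. A NULL in a compared column never satisfies the condition.
- t1[0] uid=1 → 5 match(es) in t2 → 5 row(s).
- t1[1] uid=2 → no match.
- t1[2] uid=3 → no match.
- t1[3] uid=8 → no match.
- t1[4] uid=8 → no match.
- t1[5] uid=5 → no match.
- t1[6] uid=8 → no match.
- t1[7] uid=3 → no match.
- 1 row(s) from t2 found no t1 partner → padded with NULL.
After projecting and ordering:
t1.uname | t2.attempts
Dave | 1
Dave | 2
Dave | 8
Dave | 9
Dave | NULL
NULL | 8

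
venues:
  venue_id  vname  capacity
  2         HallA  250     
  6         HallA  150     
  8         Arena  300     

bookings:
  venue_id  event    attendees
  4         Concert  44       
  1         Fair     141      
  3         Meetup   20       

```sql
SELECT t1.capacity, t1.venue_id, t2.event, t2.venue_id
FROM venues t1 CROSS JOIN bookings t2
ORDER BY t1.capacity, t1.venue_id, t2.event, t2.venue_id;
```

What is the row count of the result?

9

CROSS JOIN pairs every row of `venues` with every row of `bookings`: 3 × 3 = 9 rows.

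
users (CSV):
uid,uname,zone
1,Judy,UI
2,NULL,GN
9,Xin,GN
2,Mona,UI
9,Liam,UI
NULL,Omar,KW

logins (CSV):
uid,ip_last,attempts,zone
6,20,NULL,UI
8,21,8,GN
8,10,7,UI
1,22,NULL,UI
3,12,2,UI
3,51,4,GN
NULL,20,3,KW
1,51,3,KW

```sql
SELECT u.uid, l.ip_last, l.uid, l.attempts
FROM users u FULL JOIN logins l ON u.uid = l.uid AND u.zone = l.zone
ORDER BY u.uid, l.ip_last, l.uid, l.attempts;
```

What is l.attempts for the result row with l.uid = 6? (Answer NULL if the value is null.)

FULL OUTER JOIN keeps every row from both sides; unmatched rows get NULL for the other side's columns.
Matching on u.uid = l.uid AND u.zone = l.zone. A NULL in a compared column never satisfies the condition.
- u row (uid=1, zone=UI): matches 1 l row(s) → 1 output row(s).
- u row (uid=2, zone=GN): no match → kept, l columns NULL.
- u row (uid=9, zone=GN): no match → kept, l columns NULL.
- u row (uid=2, zone=UI): no match → kept, l columns NULL.
- u row (uid=9, zone=UI): no match → kept, l columns NULL.
- u row (uid=NULL, zone=KW): no match → kept, l columns NULL.
- plus 7 unmatched l row(s), each kept with NULL u columns.

NULL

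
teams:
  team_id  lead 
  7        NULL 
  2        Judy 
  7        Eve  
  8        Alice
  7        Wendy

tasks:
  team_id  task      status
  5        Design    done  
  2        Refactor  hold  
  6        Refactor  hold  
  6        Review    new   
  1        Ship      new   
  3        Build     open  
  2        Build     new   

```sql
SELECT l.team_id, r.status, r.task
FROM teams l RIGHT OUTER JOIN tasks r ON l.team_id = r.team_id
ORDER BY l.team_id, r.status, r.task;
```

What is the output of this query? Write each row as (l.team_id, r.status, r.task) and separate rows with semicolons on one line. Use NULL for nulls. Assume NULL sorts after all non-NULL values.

RIGHT JOIN keeps every row from `tasks`; unmatched rows get NULL for `teams`'s columns.
Matching on l.team_id = r.team_id.
- l row (team_id=7): no match.
- l row (team_id=2): matches 2 r row(s) → 2 output row(s).
- l row (team_id=7): no match.
- l row (team_id=8): no match.
- l row (team_id=7): no match.
- 5 r row(s) had no l match → kept, l columns NULL.
After projecting and ordering:
l.team_id | r.status | r.task
2 | hold | Refactor
2 | new | Build
NULL | done | Design
NULL | hold | Refactor
NULL | new | Review
NULL | new | Ship
NULL | open | Build

(2, hold, Refactor); (2, new, Build); (NULL, done, Design); (NULL, hold, Refactor); (NULL, new, Review); (NULL, new, Ship); (NULL, open, Build)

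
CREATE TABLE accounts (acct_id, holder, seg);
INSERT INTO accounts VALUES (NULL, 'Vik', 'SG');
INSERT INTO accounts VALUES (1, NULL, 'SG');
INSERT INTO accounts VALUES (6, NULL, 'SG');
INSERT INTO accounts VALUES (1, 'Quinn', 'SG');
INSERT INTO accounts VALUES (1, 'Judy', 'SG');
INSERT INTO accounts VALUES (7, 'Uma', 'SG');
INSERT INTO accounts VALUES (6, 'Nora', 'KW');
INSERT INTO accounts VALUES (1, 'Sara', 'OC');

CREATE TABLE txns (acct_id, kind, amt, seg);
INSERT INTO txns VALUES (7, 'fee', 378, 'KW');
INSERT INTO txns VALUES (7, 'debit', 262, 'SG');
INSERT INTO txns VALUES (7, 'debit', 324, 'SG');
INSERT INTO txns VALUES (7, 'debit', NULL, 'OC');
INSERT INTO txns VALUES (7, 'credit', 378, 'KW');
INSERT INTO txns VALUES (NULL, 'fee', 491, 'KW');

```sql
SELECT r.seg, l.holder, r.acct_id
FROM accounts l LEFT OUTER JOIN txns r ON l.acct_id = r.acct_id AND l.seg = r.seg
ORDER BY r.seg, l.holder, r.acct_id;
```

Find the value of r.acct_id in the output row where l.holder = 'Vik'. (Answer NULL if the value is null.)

NULL

LEFT JOIN keeps every row from `accounts`; unmatched rows get NULL for `txns`'s columns.
Matching on l.acct_id = r.acct_id AND l.seg = r.seg. A NULL in a compared column never satisfies the condition.
- acct_id=NULL, seg=SG: no r row matches, row kept with r columns NULL.
- acct_id=1, seg=SG: no r row matches, row kept with r columns NULL.
- acct_id=6, seg=SG: no r row matches, row kept with r columns NULL.
- acct_id=1, seg=SG: no r row matches, row kept with r columns NULL.
- acct_id=1, seg=SG: no r row matches, row kept with r columns NULL.
- acct_id=7, seg=SG: 2 matching r row(s), so 2 row(s) emitted.
- acct_id=6, seg=KW: no r row matches, row kept with r columns NULL.
- acct_id=1, seg=OC: no r row matches, row kept with r columns NULL.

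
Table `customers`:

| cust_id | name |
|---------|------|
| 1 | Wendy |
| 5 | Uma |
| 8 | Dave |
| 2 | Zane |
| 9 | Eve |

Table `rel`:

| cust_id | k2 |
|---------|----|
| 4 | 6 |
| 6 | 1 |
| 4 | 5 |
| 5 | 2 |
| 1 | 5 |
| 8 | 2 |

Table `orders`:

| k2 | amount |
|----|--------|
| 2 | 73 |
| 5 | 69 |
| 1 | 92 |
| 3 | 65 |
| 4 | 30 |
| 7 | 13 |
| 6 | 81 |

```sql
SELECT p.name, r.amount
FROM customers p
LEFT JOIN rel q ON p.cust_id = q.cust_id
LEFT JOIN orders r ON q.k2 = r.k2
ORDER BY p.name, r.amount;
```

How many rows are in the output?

Joins associate left-to-right: customers LEFT JOIN rel on cust_id gives 5 intermediate row(s).
Then LEFT JOIN `orders r` on k2: each of those 5 rows is kept; rows whose q.k2 has no match in r get NULL for r's columns.
Result: 5 row(s).

5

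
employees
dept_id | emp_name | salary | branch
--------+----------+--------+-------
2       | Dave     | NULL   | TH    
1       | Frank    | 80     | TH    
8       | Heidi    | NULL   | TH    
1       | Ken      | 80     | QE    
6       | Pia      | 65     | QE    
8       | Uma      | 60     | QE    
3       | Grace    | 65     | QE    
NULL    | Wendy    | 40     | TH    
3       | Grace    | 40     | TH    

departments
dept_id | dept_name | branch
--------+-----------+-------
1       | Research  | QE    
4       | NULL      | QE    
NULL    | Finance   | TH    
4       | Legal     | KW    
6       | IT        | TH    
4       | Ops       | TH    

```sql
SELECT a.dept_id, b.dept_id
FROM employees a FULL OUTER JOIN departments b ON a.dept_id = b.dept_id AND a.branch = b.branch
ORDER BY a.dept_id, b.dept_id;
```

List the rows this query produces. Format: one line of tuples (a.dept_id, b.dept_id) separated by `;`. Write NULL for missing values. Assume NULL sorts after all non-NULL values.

(1, 1); (1, NULL); (2, NULL); (3, NULL); (3, NULL); (6, NULL); (8, NULL); (8, NULL); (NULL, 4); (NULL, 4); (NULL, 4); (NULL, 6); (NULL, NULL); (NULL, NULL)

FULL OUTER JOIN keeps every row from both sides; unmatched rows get NULL for the other side's columns.
Matching on a.dept_id = b.dept_id AND a.branch = b.branch. A NULL in a compared column never satisfies the condition.
- dept_id=2, branch=TH: no b row matches, row kept with b columns NULL.
- dept_id=1, branch=TH: no b row matches, row kept with b columns NULL.
- dept_id=8, branch=TH: no b row matches, row kept with b columns NULL.
- dept_id=1, branch=QE: 1 matching b row(s), so 1 row(s) emitted.
- dept_id=6, branch=QE: no b row matches, row kept with b columns NULL.
- dept_id=8, branch=QE: no b row matches, row kept with b columns NULL.
- dept_id=3, branch=QE: no b row matches, row kept with b columns NULL.
- dept_id=NULL, branch=TH: no b row matches, row kept with b columns NULL.
- dept_id=3, branch=TH: no b row matches, row kept with b columns NULL.
- 5 row(s) from b found no a partner → padded with NULL.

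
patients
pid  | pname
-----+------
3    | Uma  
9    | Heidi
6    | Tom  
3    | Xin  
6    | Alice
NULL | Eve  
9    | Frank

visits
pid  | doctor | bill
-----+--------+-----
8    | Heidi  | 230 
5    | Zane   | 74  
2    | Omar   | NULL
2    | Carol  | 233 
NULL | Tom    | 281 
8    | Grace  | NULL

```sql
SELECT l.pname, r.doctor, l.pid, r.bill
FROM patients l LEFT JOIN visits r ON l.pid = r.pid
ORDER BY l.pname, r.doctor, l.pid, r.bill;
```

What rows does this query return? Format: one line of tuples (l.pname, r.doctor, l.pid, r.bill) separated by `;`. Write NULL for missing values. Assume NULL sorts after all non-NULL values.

(Alice, NULL, 6, NULL); (Eve, NULL, NULL, NULL); (Frank, NULL, 9, NULL); (Heidi, NULL, 9, NULL); (Tom, NULL, 6, NULL); (Uma, NULL, 3, NULL); (Xin, NULL, 3, NULL)

LEFT JOIN keeps every row from `patients`; unmatched rows get NULL for `visits`'s columns.
Matching on l.pid = r.pid. A NULL in a compared column never satisfies the condition.
- l row (pid=3): no match → kept, r columns NULL.
- l row (pid=9): no match → kept, r columns NULL.
- l row (pid=6): no match → kept, r columns NULL.
- l row (pid=3): no match → kept, r columns NULL.
- l row (pid=6): no match → kept, r columns NULL.
- l row (pid=NULL): no match → kept, r columns NULL.
- l row (pid=9): no match → kept, r columns NULL.
After projecting and ordering:
l.pname | r.doctor | l.pid | r.bill
Alice | NULL | 6 | NULL
Eve | NULL | NULL | NULL
Frank | NULL | 9 | NULL
Heidi | NULL | 9 | NULL
Tom | NULL | 6 | NULL
Uma | NULL | 3 | NULL
Xin | NULL | 3 | NULL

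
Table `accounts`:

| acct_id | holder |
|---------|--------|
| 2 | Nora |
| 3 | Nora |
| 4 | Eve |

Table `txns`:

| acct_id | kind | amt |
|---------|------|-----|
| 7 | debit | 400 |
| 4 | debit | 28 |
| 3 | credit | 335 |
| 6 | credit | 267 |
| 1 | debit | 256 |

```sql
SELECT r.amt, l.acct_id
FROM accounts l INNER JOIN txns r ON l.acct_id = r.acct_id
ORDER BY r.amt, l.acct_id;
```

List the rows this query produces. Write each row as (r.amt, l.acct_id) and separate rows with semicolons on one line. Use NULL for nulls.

(28, 4); (335, 3)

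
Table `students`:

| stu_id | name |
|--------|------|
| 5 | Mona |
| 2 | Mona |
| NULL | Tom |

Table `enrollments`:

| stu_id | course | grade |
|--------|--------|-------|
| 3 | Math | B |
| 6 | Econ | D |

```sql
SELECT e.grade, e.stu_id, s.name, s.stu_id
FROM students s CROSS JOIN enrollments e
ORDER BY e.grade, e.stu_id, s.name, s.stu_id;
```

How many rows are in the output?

6

CROSS JOIN pairs every row of `students` with every row of `enrollments`: 3 × 2 = 6 rows.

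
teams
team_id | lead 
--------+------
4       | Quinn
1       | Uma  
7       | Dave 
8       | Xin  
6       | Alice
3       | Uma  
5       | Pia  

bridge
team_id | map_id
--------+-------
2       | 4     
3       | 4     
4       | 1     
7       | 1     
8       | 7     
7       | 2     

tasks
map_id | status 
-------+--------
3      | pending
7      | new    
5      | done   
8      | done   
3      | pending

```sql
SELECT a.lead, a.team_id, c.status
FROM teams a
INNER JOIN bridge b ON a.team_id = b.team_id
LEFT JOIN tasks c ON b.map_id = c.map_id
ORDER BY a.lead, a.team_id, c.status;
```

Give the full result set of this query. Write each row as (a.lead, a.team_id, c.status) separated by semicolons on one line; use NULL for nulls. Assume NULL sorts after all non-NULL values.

(Dave, 7, NULL); (Dave, 7, NULL); (Quinn, 4, NULL); (Uma, 3, NULL); (Xin, 8, new)

Joins associate left-to-right: teams INNER JOIN bridge on team_id gives 5 intermediate row(s).
Then LEFT JOIN `tasks c` on map_id: each of those 5 rows is kept; rows whose b.map_id has no match in c get NULL for c's columns.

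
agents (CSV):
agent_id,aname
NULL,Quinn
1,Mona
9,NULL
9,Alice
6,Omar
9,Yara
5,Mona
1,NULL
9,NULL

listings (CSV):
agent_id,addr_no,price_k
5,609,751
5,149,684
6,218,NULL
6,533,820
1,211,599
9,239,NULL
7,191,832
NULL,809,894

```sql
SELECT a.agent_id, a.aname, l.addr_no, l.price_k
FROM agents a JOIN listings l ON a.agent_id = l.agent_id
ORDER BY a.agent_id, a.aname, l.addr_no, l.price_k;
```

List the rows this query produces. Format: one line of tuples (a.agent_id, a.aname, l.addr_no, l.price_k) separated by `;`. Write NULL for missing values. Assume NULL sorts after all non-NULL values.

(1, Mona, 211, 599); (1, NULL, 211, 599); (5, Mona, 149, 684); (5, Mona, 609, 751); (6, Omar, 218, NULL); (6, Omar, 533, 820); (9, Alice, 239, NULL); (9, Yara, 239, NULL); (9, NULL, 239, NULL); (9, NULL, 239, NULL)

INNER JOIN keeps only pairs where the ON condition holds.
Matching on a.agent_id = l.agent_id. A NULL in a compared column never satisfies the condition.
- agent_id=NULL: no matching l row, dropped.
- agent_id=1: 1 matching l row(s), so 1 row(s) emitted.
- agent_id=9: 1 matching l row(s), so 1 row(s) emitted.
- agent_id=9: 1 matching l row(s), so 1 row(s) emitted.
- agent_id=6: 2 matching l row(s), so 2 row(s) emitted.
- agent_id=9: 1 matching l row(s), so 1 row(s) emitted.
- agent_id=5: 2 matching l row(s), so 2 row(s) emitted.
- agent_id=1: 1 matching l row(s), so 1 row(s) emitted.
- agent_id=9: 1 matching l row(s), so 1 row(s) emitted.
After projecting and ordering:
a.agent_id | a.aname | l.addr_no | l.price_k
1 | Mona | 211 | 599
1 | NULL | 211 | 599
5 | Mona | 149 | 684
5 | Mona | 609 | 751
6 | Omar | 218 | NULL
6 | Omar | 533 | 820
9 | Alice | 239 | NULL
9 | Yara | 239 | NULL
9 | NULL | 239 | NULL
9 | NULL | 239 | NULL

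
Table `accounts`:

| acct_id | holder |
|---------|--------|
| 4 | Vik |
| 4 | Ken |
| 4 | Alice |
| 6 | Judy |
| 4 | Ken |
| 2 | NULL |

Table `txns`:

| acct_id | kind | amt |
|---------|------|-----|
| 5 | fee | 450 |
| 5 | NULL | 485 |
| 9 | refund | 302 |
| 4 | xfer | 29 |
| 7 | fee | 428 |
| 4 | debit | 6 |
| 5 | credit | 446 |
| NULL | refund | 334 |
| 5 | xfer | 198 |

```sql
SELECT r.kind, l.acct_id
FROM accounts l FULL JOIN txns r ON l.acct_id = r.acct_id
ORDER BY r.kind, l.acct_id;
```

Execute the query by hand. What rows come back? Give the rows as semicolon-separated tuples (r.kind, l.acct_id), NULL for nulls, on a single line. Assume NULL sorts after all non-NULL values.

FULL OUTER JOIN keeps every row from both sides; unmatched rows get NULL for the other side's columns.
Matching on l.acct_id = r.acct_id. A NULL in a compared column never satisfies the condition.
- l row (acct_id=4): matches 2 r row(s) → 2 output row(s).
- l row (acct_id=4): matches 2 r row(s) → 2 output row(s).
- l row (acct_id=4): matches 2 r row(s) → 2 output row(s).
- l row (acct_id=6): no match → kept, r columns NULL.
- l row (acct_id=4): matches 2 r row(s) → 2 output row(s).
- l row (acct_id=2): no match → kept, r columns NULL.
- 7 r row(s) had no l match → kept, l columns NULL.

(credit, NULL); (debit, 4); (debit, 4); (debit, 4); (debit, 4); (fee, NULL); (fee, NULL); (refund, NULL); (refund, NULL); (xfer, 4); (xfer, 4); (xfer, 4); (xfer, 4); (xfer, NULL); (NULL, 2); (NULL, 6); (NULL, NULL)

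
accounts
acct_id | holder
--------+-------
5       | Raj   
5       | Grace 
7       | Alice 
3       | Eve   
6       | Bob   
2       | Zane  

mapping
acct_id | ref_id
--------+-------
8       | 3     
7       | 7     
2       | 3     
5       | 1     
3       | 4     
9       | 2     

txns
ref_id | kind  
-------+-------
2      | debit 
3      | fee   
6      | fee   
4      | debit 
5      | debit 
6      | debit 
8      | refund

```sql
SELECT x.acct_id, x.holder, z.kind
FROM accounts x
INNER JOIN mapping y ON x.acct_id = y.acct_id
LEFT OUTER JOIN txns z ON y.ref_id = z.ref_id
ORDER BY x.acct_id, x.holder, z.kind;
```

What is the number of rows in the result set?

5

Step 1 — x INNER JOIN y on acct_id → 5 row(s).
Then LEFT JOIN `txns z` on ref_id: each of those 5 rows is kept; rows whose y.ref_id has no match in z get NULL for z's columns.
Result: 5 row(s).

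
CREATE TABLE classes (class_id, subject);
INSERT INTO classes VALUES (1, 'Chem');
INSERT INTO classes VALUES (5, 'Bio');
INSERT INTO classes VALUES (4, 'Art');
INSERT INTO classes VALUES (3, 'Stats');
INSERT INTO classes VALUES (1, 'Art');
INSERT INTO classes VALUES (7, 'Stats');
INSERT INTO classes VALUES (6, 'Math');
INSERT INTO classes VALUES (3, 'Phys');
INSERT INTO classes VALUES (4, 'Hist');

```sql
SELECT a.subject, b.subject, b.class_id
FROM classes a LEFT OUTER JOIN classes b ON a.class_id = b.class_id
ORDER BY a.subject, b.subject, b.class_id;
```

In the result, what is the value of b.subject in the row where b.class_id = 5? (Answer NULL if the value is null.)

Bio

LEFT JOIN keeps every row from `classes a`; unmatched rows get NULL for `classes b`'s columns.
Matching on a.class_id = b.class_id.
- a[0] class_id=1 → 2 match(es) in b → 2 row(s).
- a[1] class_id=5 → 1 match(es) in b → 1 row(s).
- a[2] class_id=4 → 2 match(es) in b → 2 row(s).
- a[3] class_id=3 → 2 match(es) in b → 2 row(s).
- a[4] class_id=1 → 2 match(es) in b → 2 row(s).
- a[5] class_id=7 → 1 match(es) in b → 1 row(s).
- a[6] class_id=6 → 1 match(es) in b → 1 row(s).
- a[7] class_id=3 → 2 match(es) in b → 2 row(s).
- a[8] class_id=4 → 2 match(es) in b → 2 row(s).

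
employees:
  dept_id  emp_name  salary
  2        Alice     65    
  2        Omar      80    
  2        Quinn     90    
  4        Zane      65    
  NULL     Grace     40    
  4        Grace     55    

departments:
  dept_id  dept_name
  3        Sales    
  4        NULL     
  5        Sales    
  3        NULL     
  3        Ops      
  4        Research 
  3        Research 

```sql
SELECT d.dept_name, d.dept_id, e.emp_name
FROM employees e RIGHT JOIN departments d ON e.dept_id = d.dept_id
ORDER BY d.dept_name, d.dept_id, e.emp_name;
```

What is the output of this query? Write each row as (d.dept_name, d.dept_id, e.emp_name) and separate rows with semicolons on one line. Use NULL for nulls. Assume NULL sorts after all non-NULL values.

RIGHT JOIN keeps every row from `departments`; unmatched rows get NULL for `employees`'s columns.
Matching on e.dept_id = d.dept_id. A NULL in a compared column never satisfies the condition.
- e row (dept_id=2): no match.
- e row (dept_id=2): no match.
- e row (dept_id=2): no match.
- e row (dept_id=4): matches 2 d row(s) → 2 output row(s).
- e row (dept_id=NULL): no match.
- e row (dept_id=4): matches 2 d row(s) → 2 output row(s).
- plus 5 unmatched d row(s), each kept with NULL e columns.
After projecting and ordering:
d.dept_name | d.dept_id | e.emp_name
Ops | 3 | NULL
Research | 3 | NULL
Research | 4 | Grace
Research | 4 | Zane
Sales | 3 | NULL
Sales | 5 | NULL
NULL | 3 | NULL
NULL | 4 | Grace
NULL | 4 | Zane

(Ops, 3, NULL); (Research, 3, NULL); (Research, 4, Grace); (Research, 4, Zane); (Sales, 3, NULL); (Sales, 5, NULL); (NULL, 3, NULL); (NULL, 4, Grace); (NULL, 4, Zane)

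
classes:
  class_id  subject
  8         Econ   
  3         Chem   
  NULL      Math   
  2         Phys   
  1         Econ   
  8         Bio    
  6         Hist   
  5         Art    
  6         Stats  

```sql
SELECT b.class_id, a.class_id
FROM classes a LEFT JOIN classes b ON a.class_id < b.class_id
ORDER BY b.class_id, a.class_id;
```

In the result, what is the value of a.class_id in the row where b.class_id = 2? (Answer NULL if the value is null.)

LEFT JOIN keeps every row from `classes a`; unmatched rows get NULL for `classes b`'s columns.
Matching on a.class_id < b.class_id. A NULL in a compared column never satisfies the condition.
- a row (class_id=8): no match → kept, b columns NULL.
- a row (class_id=3): matches 5 b row(s) → 5 output row(s).
- a row (class_id=NULL): no match → kept, b columns NULL.
- a row (class_id=2): matches 6 b row(s) → 6 output row(s).
- a row (class_id=1): matches 7 b row(s) → 7 output row(s).
- a row (class_id=8): no match → kept, b columns NULL.
- a row (class_id=6): matches 2 b row(s) → 2 output row(s).
- a row (class_id=5): matches 4 b row(s) → 4 output row(s).
- a row (class_id=6): matches 2 b row(s) → 2 output row(s).

1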